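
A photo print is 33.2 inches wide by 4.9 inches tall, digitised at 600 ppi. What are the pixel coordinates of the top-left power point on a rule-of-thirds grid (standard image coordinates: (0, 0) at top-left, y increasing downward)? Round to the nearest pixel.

(6640, 980)

In pixels the canvas is 33.2 × 600 = 19920 wide and 4.9 × 600 = 2940 tall.
The top-left point is one-third across and one-third down:
x = 1 × 19920/3 ≈ 6640; y = 1 × 2940/3 ≈ 980.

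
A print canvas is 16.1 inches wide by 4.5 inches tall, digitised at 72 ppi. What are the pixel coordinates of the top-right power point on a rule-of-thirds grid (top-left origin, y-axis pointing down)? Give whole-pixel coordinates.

x = 773 px, y = 108 px

In pixels the canvas is 16.1 × 72 = 1159.2 wide and 4.5 × 72 = 324 tall.
The top-right point is two-thirds across and one-third down:
x = 2 × 1159.2/3 ≈ 773; y = 1 × 324/3 ≈ 108.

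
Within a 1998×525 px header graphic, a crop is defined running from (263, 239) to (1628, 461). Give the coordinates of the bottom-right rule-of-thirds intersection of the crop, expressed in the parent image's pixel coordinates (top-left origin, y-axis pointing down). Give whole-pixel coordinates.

Crop width = 1628 − 263 = 1365 px; one third is 455.00 px.
Crop height = 461 − 239 = 222 px; one third is 74.00 px.
The bottom-right point is two-thirds across and two-thirds down within the crop:
x = 263 + 2 × 455.00 ≈ 1173; y = 239 + 2 × 74.00 ≈ 387.

x = 1173 px, y = 387 px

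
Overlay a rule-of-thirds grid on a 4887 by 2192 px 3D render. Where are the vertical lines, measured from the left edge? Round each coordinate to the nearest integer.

4887 / 3 = 1629, so the vertical lines sit at one and two thirds of 4887.

x = 1629 px and x = 3258 px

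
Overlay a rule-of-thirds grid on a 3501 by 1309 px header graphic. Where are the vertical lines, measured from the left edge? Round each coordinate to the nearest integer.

3501 / 3 = 1167, so the vertical lines sit at one and two thirds of 3501.

1167 px and 2334 px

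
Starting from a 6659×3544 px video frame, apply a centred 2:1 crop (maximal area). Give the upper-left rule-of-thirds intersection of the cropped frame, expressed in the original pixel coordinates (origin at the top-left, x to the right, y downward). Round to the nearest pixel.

x = 2220 px, y = 1217 px

6659/3544 < 2/1, so the 2:1 crop keeps the full width 6659 and trims height to 6659 × 1/2 = 3329.50 px.
Top offset = (3544 − 3329.50)/2 = 107.25 px; left offset = 0.
Upper-left is one-third across and one-third down within the crop:
x = 0.00 + 1 × 6659.00/3 ≈ 2220; y = 107.25 + 1 × 3329.50/3 ≈ 1217.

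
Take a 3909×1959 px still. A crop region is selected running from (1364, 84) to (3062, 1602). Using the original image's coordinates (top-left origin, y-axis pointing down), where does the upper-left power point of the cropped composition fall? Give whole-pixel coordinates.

Crop width = 3062 − 1364 = 1698 px; one third is 566.00 px.
Crop height = 1602 − 84 = 1518 px; one third is 506.00 px.
The upper-left point is one-third across and one-third down within the crop:
x = 1364 + 1 × 566.00 ≈ 1930; y = 84 + 1 × 506.00 ≈ 590.

x = 1930 px, y = 590 px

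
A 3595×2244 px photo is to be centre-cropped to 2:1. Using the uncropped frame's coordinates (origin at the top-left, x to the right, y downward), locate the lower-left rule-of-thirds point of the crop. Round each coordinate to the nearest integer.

(1198, 1422)

3595/2244 < 2/1, so the 2:1 crop keeps the full width 3595 and trims height to 3595 × 1/2 = 1797.50 px.
Top offset = (2244 − 1797.50)/2 = 223.25 px; left offset = 0.
Lower-left is one-third across and two-thirds down within the crop:
x = 0.00 + 1 × 3595.00/3 ≈ 1198; y = 223.25 + 2 × 1797.50/3 ≈ 1422.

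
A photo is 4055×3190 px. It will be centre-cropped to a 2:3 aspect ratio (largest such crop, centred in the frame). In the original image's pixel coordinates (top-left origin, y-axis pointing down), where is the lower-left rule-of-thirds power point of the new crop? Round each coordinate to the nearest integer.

x = 1673 px, y = 2127 px

4055/3190 > 2/3, so the 2:3 crop keeps the full height 3190 and trims width to 3190 × 2/3 = 2126.67 px.
Left offset = (4055 − 2126.67)/2 = 964.17 px; top offset = 0.
Lower-left is one-third across and two-thirds down within the crop:
x = 964.17 + 1 × 2126.67/3 ≈ 1673; y = 0.00 + 2 × 3190.00/3 ≈ 2127.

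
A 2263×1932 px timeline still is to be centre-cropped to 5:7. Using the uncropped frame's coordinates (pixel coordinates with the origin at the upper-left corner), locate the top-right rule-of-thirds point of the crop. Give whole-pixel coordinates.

x = 1362 px, y = 644 px

2263/1932 > 5/7, so the 5:7 crop keeps the full height 1932 and trims width to 1932 × 5/7 = 1380.00 px.
Left offset = (2263 − 1380.00)/2 = 441.50 px; top offset = 0.
Top-right is two-thirds across and one-third down within the crop:
x = 441.50 + 2 × 1380.00/3 ≈ 1362; y = 0.00 + 1 × 1932.00/3 ≈ 644.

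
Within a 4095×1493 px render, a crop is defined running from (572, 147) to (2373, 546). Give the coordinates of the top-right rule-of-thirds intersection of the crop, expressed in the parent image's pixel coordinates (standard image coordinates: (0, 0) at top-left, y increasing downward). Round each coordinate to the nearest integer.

Crop width = 2373 − 572 = 1801 px; one third is 600.33 px.
Crop height = 546 − 147 = 399 px; one third is 133.00 px.
The top-right point is two-thirds across and one-third down within the crop:
x = 572 + 2 × 600.33 ≈ 1773; y = 147 + 1 × 133.00 ≈ 280.

(1773, 280)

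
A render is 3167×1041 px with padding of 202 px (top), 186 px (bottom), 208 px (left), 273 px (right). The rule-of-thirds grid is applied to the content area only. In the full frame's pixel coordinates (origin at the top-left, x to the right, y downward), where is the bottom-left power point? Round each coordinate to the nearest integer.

Content width = 3167 − 208 − 273 = 2686 px; content height = 1041 − 202 − 186 = 653 px.
Bottom-left is one-third across and two-thirds down within the content area.
x = 208 + 1 × 2686/3 = 208 + 895.33 ≈ 1103
y = 202 + 2 × 653/3 = 202 + 435.33 ≈ 637

(1103, 637)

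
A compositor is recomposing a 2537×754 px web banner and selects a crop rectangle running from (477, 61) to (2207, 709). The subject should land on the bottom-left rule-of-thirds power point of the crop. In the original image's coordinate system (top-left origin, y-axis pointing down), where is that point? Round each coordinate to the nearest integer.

Crop width = 2207 − 477 = 1730 px; one third is 576.67 px.
Crop height = 709 − 61 = 648 px; one third is 216.00 px.
The bottom-left point is one-third across and two-thirds down within the crop:
x = 477 + 1 × 576.67 ≈ 1054; y = 61 + 2 × 216.00 ≈ 493.

(1054, 493)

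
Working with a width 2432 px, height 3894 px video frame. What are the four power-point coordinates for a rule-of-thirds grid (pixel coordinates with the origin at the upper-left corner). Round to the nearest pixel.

(811, 1298), (1621, 1298), (811, 2596), (1621, 2596)

One third of 2432 is 810.67; one third of 3894 is 1298.
Vertical third lines at x = 811 and x = 1621; horizontal third lines at y = 1298 and y = 2596.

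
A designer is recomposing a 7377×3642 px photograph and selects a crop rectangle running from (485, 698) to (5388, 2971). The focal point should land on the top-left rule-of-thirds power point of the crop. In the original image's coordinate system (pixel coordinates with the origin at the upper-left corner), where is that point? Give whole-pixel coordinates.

x = 2119 px, y = 1456 px

Crop width = 5388 − 485 = 4903 px; one third is 1634.33 px.
Crop height = 2971 − 698 = 2273 px; one third is 757.67 px.
The top-left point is one-third across and one-third down within the crop:
x = 485 + 1 × 1634.33 ≈ 2119; y = 698 + 1 × 757.67 ≈ 1456.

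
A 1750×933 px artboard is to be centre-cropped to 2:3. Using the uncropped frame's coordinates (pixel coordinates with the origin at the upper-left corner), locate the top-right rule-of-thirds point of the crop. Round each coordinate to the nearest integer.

1750/933 > 2/3, so the 2:3 crop keeps the full height 933 and trims width to 933 × 2/3 = 622.00 px.
Left offset = (1750 − 622.00)/2 = 564.00 px; top offset = 0.
Top-right is two-thirds across and one-third down within the crop:
x = 564.00 + 2 × 622.00/3 ≈ 979; y = 0.00 + 1 × 933.00/3 ≈ 311.

(979, 311)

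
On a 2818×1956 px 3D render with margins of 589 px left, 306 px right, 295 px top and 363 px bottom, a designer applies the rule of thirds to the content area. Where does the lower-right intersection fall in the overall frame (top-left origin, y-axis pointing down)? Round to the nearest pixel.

(1871, 1160)

Content width = 2818 − 589 − 306 = 1923 px; content height = 1956 − 295 − 363 = 1298 px.
Lower-right is two-thirds across and two-thirds down within the content area.
x = 589 + 2 × 1923/3 = 589 + 1282.00 ≈ 1871
y = 295 + 2 × 1298/3 = 295 + 865.33 ≈ 1160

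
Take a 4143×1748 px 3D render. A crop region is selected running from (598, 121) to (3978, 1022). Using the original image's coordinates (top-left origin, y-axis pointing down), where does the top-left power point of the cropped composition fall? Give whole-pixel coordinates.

x = 1725 px, y = 421 px

Crop width = 3978 − 598 = 3380 px; one third is 1126.67 px.
Crop height = 1022 − 121 = 901 px; one third is 300.33 px.
The top-left point is one-third across and one-third down within the crop:
x = 598 + 1 × 1126.67 ≈ 1725; y = 121 + 1 × 300.33 ≈ 421.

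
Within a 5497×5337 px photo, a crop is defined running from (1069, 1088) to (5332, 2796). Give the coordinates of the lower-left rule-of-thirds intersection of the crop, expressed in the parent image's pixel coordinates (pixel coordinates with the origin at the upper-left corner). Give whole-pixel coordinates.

Crop width = 5332 − 1069 = 4263 px; one third is 1421.00 px.
Crop height = 2796 − 1088 = 1708 px; one third is 569.33 px.
The lower-left point is one-third across and two-thirds down within the crop:
x = 1069 + 1 × 1421.00 ≈ 2490; y = 1088 + 2 × 569.33 ≈ 2227.

x = 2490 px, y = 2227 px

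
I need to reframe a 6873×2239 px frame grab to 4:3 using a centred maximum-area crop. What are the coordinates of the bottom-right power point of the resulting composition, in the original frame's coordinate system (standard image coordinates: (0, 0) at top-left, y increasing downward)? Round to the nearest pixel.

(3934, 1493)

6873/2239 > 4/3, so the 4:3 crop keeps the full height 2239 and trims width to 2239 × 4/3 = 2985.33 px.
Left offset = (6873 − 2985.33)/2 = 1943.83 px; top offset = 0.
Bottom-right is two-thirds across and two-thirds down within the crop:
x = 1943.83 + 2 × 2985.33/3 ≈ 3934; y = 0.00 + 2 × 2239.00/3 ≈ 1493.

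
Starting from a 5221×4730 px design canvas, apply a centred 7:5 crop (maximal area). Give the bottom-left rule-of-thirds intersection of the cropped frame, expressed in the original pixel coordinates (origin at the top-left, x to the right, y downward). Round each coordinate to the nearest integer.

x = 1740 px, y = 2987 px

5221/4730 < 7/5, so the 7:5 crop keeps the full width 5221 and trims height to 5221 × 5/7 = 3729.29 px.
Top offset = (4730 − 3729.29)/2 = 500.36 px; left offset = 0.
Bottom-left is one-third across and two-thirds down within the crop:
x = 0.00 + 1 × 5221.00/3 ≈ 1740; y = 500.36 + 2 × 3729.29/3 ≈ 2987.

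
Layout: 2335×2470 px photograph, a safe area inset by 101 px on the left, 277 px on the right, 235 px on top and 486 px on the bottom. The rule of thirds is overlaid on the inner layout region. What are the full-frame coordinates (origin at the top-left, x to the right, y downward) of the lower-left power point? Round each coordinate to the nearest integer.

Content width = 2335 − 101 − 277 = 1957 px; content height = 2470 − 235 − 486 = 1749 px.
Lower-left is one-third across and two-thirds down within the inner layout region.
x = 101 + 1 × 1957/3 = 101 + 652.33 ≈ 753
y = 235 + 2 × 1749/3 = 235 + 1166.00 ≈ 1401

x = 753 px, y = 1401 px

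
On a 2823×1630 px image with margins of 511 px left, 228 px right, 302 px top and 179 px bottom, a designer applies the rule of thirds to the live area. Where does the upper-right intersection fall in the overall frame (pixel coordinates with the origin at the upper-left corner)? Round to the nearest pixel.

Content width = 2823 − 511 − 228 = 2084 px; content height = 1630 − 302 − 179 = 1149 px.
Upper-right is two-thirds across and one-third down within the live area.
x = 511 + 2 × 2084/3 = 511 + 1389.33 ≈ 1900
y = 302 + 1 × 1149/3 = 302 + 383.00 ≈ 685

x = 1900 px, y = 685 px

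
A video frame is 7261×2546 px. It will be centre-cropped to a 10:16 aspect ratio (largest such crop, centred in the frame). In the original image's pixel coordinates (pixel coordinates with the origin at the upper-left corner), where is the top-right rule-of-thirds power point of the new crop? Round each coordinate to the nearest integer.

x = 3896 px, y = 849 px

7261/2546 > 10/16, so the 10:16 crop keeps the full height 2546 and trims width to 2546 × 10/16 = 1591.25 px.
Left offset = (7261 − 1591.25)/2 = 2834.88 px; top offset = 0.
Top-right is two-thirds across and one-third down within the crop:
x = 2834.88 + 2 × 1591.25/3 ≈ 3896; y = 0.00 + 1 × 2546.00/3 ≈ 849.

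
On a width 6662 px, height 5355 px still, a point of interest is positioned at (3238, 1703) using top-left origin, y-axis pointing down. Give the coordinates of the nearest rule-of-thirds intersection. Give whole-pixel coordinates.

(2221, 1785)

Third lines: x ∈ {2221, 4441}, y ∈ {1785, 3570}.
3238 is closer to x = 2221; 1703 is closer to y = 1785.
So the nearest intersection is the upper-left power point.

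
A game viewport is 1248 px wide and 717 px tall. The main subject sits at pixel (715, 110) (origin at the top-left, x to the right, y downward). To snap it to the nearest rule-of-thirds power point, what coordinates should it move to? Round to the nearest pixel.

x = 832 px, y = 239 px

Third lines: x ∈ {416, 832}, y ∈ {239, 478}.
715 is closer to x = 832; 110 is closer to y = 239.
So the nearest intersection is the upper-right power point.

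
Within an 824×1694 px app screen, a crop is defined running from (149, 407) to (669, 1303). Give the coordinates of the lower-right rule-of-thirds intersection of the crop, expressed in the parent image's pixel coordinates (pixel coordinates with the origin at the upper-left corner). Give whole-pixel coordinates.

Crop width = 669 − 149 = 520 px; one third is 173.33 px.
Crop height = 1303 − 407 = 896 px; one third is 298.67 px.
The lower-right point is two-thirds across and two-thirds down within the crop:
x = 149 + 2 × 173.33 ≈ 496; y = 407 + 2 × 298.67 ≈ 1004.

(496, 1004)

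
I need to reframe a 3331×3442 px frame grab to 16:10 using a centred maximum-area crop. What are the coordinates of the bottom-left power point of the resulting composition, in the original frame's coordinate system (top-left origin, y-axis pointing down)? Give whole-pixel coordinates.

x = 1110 px, y = 2068 px

3331/3442 < 16/10, so the 16:10 crop keeps the full width 3331 and trims height to 3331 × 10/16 = 2081.88 px.
Top offset = (3442 − 2081.88)/2 = 680.06 px; left offset = 0.
Bottom-left is one-third across and two-thirds down within the crop:
x = 0.00 + 1 × 3331.00/3 ≈ 1110; y = 680.06 + 2 × 2081.88/3 ≈ 2068.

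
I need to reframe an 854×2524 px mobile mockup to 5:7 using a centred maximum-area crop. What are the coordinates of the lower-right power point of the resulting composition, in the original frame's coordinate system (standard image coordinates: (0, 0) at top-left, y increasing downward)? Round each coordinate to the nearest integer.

854/2524 < 5/7, so the 5:7 crop keeps the full width 854 and trims height to 854 × 7/5 = 1195.60 px.
Top offset = (2524 − 1195.60)/2 = 664.20 px; left offset = 0.
Lower-right is two-thirds across and two-thirds down within the crop:
x = 0.00 + 2 × 854.00/3 ≈ 569; y = 664.20 + 2 × 1195.60/3 ≈ 1461.

x = 569 px, y = 1461 px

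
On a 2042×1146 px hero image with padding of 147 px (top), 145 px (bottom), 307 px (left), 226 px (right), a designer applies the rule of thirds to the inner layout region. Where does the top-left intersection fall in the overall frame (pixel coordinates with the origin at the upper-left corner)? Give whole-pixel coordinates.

(810, 432)

Content width = 2042 − 307 − 226 = 1509 px; content height = 1146 − 147 − 145 = 854 px.
Top-left is one-third across and one-third down within the inner layout region.
x = 307 + 1 × 1509/3 = 307 + 503.00 ≈ 810
y = 147 + 1 × 854/3 = 147 + 284.67 ≈ 432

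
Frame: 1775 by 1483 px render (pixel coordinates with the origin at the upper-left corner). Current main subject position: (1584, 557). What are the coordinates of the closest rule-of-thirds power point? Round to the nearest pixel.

Third lines: x ∈ {592, 1183}, y ∈ {494, 989}.
1584 is closer to x = 1183; 557 is closer to y = 494.
So the nearest intersection is the upper-right power point.

x = 1183 px, y = 494 px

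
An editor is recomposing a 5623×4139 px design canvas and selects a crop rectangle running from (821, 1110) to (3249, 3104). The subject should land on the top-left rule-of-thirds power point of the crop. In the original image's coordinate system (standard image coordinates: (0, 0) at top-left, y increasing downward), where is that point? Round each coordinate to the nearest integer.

(1630, 1775)

Crop width = 3249 − 821 = 2428 px; one third is 809.33 px.
Crop height = 3104 − 1110 = 1994 px; one third is 664.67 px.
The top-left point is one-third across and one-third down within the crop:
x = 821 + 1 × 809.33 ≈ 1630; y = 1110 + 1 × 664.67 ≈ 1775.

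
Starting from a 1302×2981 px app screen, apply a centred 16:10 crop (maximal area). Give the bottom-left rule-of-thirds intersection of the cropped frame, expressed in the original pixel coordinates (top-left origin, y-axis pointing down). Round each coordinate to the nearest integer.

1302/2981 < 16/10, so the 16:10 crop keeps the full width 1302 and trims height to 1302 × 10/16 = 813.75 px.
Top offset = (2981 − 813.75)/2 = 1083.62 px; left offset = 0.
Bottom-left is one-third across and two-thirds down within the crop:
x = 0.00 + 1 × 1302.00/3 ≈ 434; y = 1083.62 + 2 × 813.75/3 ≈ 1626.

(434, 1626)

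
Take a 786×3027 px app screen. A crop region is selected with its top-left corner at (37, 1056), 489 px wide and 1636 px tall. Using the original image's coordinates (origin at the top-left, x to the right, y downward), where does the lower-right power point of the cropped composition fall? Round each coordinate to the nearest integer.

(363, 2147)

One third of the crop width 489 is 163.00 px.
One third of the crop height 1636 is 545.33 px.
The lower-right point is two-thirds across and two-thirds down within the crop:
x = 37 + 2 × 163.00 ≈ 363; y = 1056 + 2 × 545.33 ≈ 2147.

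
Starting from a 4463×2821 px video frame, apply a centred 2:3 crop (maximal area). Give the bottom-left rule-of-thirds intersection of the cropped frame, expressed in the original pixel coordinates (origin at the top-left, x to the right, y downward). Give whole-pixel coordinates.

4463/2821 > 2/3, so the 2:3 crop keeps the full height 2821 and trims width to 2821 × 2/3 = 1880.67 px.
Left offset = (4463 − 1880.67)/2 = 1291.17 px; top offset = 0.
Bottom-left is one-third across and two-thirds down within the crop:
x = 1291.17 + 1 × 1880.67/3 ≈ 1918; y = 0.00 + 2 × 2821.00/3 ≈ 1881.

x = 1918 px, y = 1881 px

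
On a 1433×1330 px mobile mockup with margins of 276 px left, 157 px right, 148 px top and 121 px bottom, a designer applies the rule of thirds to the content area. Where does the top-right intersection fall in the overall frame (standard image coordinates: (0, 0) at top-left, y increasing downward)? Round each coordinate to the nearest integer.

(943, 502)

Content width = 1433 − 276 − 157 = 1000 px; content height = 1330 − 148 − 121 = 1061 px.
Top-right is two-thirds across and one-third down within the content area.
x = 276 + 2 × 1000/3 = 276 + 666.67 ≈ 943
y = 148 + 1 × 1061/3 = 148 + 353.67 ≈ 502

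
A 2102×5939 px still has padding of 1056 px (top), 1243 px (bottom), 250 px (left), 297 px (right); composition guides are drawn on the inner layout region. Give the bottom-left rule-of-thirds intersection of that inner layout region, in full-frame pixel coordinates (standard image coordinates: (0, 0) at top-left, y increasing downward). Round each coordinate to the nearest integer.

x = 768 px, y = 3483 px

Content width = 2102 − 250 − 297 = 1555 px; content height = 5939 − 1056 − 1243 = 3640 px.
Bottom-left is one-third across and two-thirds down within the inner layout region.
x = 250 + 1 × 1555/3 = 250 + 518.33 ≈ 768
y = 1056 + 2 × 3640/3 = 1056 + 2426.67 ≈ 3483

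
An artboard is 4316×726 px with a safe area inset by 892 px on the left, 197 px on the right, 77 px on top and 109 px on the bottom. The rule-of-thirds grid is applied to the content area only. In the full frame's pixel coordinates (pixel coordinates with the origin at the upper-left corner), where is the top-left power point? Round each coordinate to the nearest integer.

Content width = 4316 − 892 − 197 = 3227 px; content height = 726 − 77 − 109 = 540 px.
Top-left is one-third across and one-third down within the content area.
x = 892 + 1 × 3227/3 = 892 + 1075.67 ≈ 1968
y = 77 + 1 × 540/3 = 77 + 180.00 ≈ 257

(1968, 257)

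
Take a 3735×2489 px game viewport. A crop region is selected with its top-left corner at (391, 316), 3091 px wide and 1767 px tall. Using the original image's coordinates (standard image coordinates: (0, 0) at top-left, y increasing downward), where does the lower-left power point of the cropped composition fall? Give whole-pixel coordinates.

(1421, 1494)

One third of the crop width 3091 is 1030.33 px.
One third of the crop height 1767 is 589.00 px.
The lower-left point is one-third across and two-thirds down within the crop:
x = 391 + 1 × 1030.33 ≈ 1421; y = 316 + 2 × 589.00 ≈ 1494.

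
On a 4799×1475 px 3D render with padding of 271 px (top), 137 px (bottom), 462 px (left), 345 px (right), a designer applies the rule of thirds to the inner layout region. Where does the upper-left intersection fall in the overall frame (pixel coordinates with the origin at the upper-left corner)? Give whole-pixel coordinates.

x = 1793 px, y = 627 px

Content width = 4799 − 462 − 345 = 3992 px; content height = 1475 − 271 − 137 = 1067 px.
Upper-left is one-third across and one-third down within the inner layout region.
x = 462 + 1 × 3992/3 = 462 + 1330.67 ≈ 1793
y = 271 + 1 × 1067/3 = 271 + 355.67 ≈ 627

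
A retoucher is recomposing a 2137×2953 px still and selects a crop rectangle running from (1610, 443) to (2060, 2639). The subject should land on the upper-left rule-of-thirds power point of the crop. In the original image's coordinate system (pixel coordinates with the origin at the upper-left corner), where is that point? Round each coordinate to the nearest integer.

x = 1760 px, y = 1175 px

Crop width = 2060 − 1610 = 450 px; one third is 150.00 px.
Crop height = 2639 − 443 = 2196 px; one third is 732.00 px.
The upper-left point is one-third across and one-third down within the crop:
x = 1610 + 1 × 150.00 ≈ 1760; y = 443 + 1 × 732.00 ≈ 1175.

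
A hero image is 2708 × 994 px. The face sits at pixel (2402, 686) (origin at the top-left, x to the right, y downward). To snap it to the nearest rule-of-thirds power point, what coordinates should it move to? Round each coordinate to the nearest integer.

Third lines: x ∈ {903, 1805}, y ∈ {331, 663}.
2402 is closer to x = 1805; 686 is closer to y = 663.
So the nearest intersection is the lower-right power point.

x = 1805 px, y = 663 px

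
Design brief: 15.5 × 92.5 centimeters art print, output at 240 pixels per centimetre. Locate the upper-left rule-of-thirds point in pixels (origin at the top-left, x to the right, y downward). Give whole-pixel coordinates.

In pixels the canvas is 15.5 × 240 = 3720 wide and 92.5 × 240 = 22200 tall.
The upper-left point is one-third across and one-third down:
x = 1 × 3720/3 ≈ 1240; y = 1 × 22200/3 ≈ 7400.

x = 1240 px, y = 7400 px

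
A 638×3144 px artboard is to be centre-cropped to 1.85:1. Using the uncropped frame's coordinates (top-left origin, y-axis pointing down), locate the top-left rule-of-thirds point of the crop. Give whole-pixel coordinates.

638/3144 < 1.85/1, so the 1.85:1 crop keeps the full width 638 and trims height to 638 × 1/1.85 = 344.86 px.
Top offset = (3144 − 344.86)/2 = 1399.57 px; left offset = 0.
Top-left is one-third across and one-third down within the crop:
x = 0.00 + 1 × 638.00/3 ≈ 213; y = 1399.57 + 1 × 344.86/3 ≈ 1515.

x = 213 px, y = 1515 px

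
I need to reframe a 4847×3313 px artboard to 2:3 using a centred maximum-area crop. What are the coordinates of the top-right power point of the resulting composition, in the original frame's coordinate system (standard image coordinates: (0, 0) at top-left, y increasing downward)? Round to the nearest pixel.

4847/3313 > 2/3, so the 2:3 crop keeps the full height 3313 and trims width to 3313 × 2/3 = 2208.67 px.
Left offset = (4847 − 2208.67)/2 = 1319.17 px; top offset = 0.
Top-right is two-thirds across and one-third down within the crop:
x = 1319.17 + 2 × 2208.67/3 ≈ 2792; y = 0.00 + 1 × 3313.00/3 ≈ 1104.

x = 2792 px, y = 1104 px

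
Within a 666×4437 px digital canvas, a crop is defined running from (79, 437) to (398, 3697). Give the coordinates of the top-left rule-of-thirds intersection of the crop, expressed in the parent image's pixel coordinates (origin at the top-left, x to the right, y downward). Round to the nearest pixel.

Crop width = 398 − 79 = 319 px; one third is 106.33 px.
Crop height = 3697 − 437 = 3260 px; one third is 1086.67 px.
The top-left point is one-third across and one-third down within the crop:
x = 79 + 1 × 106.33 ≈ 185; y = 437 + 1 × 1086.67 ≈ 1524.

x = 185 px, y = 1524 px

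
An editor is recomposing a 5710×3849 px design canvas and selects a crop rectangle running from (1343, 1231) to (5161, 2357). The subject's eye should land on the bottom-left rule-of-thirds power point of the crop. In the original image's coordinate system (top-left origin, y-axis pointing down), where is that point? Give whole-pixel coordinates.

Crop width = 5161 − 1343 = 3818 px; one third is 1272.67 px.
Crop height = 2357 − 1231 = 1126 px; one third is 375.33 px.
The bottom-left point is one-third across and two-thirds down within the crop:
x = 1343 + 1 × 1272.67 ≈ 2616; y = 1231 + 2 × 375.33 ≈ 1982.

(2616, 1982)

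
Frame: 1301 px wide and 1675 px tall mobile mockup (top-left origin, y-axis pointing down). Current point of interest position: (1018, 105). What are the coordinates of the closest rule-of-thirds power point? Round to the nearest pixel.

(867, 558)

Third lines: x ∈ {434, 867}, y ∈ {558, 1117}.
1018 is closer to x = 867; 105 is closer to y = 558.
So the nearest intersection is the upper-right power point.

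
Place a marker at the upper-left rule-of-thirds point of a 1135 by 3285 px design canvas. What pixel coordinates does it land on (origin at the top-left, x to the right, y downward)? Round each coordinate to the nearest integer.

x = 378 px, y = 1095 px

The upper-left point sits one-third of the way across and one-third of the way down.
x = 1 × 1135/3 ≈ 378; y = 1 × 3285/3 ≈ 1095.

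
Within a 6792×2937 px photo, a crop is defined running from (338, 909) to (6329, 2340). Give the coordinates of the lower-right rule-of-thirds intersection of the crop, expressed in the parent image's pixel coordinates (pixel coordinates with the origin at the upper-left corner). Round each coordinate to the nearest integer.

Crop width = 6329 − 338 = 5991 px; one third is 1997.00 px.
Crop height = 2340 − 909 = 1431 px; one third is 477.00 px.
The lower-right point is two-thirds across and two-thirds down within the crop:
x = 338 + 2 × 1997.00 ≈ 4332; y = 909 + 2 × 477.00 ≈ 1863.

(4332, 1863)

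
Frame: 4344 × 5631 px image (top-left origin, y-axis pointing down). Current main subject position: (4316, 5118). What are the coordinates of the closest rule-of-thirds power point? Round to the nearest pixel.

x = 2896 px, y = 3754 px

Third lines: x ∈ {1448, 2896}, y ∈ {1877, 3754}.
4316 is closer to x = 2896; 5118 is closer to y = 3754.
So the nearest intersection is the lower-right power point.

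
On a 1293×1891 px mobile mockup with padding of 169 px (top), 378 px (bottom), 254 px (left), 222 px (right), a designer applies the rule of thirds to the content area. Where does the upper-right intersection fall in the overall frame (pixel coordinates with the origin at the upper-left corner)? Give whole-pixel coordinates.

(799, 617)

Content width = 1293 − 254 − 222 = 817 px; content height = 1891 − 169 − 378 = 1344 px.
Upper-right is two-thirds across and one-third down within the content area.
x = 254 + 2 × 817/3 = 254 + 544.67 ≈ 799
y = 169 + 1 × 1344/3 = 169 + 448.00 ≈ 617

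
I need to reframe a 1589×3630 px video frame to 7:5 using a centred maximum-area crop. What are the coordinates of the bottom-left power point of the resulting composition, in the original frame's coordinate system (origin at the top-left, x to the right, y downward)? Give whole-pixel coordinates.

x = 530 px, y = 2004 px

1589/3630 < 7/5, so the 7:5 crop keeps the full width 1589 and trims height to 1589 × 5/7 = 1135.00 px.
Top offset = (3630 − 1135.00)/2 = 1247.50 px; left offset = 0.
Bottom-left is one-third across and two-thirds down within the crop:
x = 0.00 + 1 × 1589.00/3 ≈ 530; y = 1247.50 + 2 × 1135.00/3 ≈ 2004.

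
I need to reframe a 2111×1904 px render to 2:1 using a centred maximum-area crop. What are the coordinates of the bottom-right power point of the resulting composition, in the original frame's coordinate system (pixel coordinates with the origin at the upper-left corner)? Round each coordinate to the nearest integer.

2111/1904 < 2/1, so the 2:1 crop keeps the full width 2111 and trims height to 2111 × 1/2 = 1055.50 px.
Top offset = (1904 − 1055.50)/2 = 424.25 px; left offset = 0.
Bottom-right is two-thirds across and two-thirds down within the crop:
x = 0.00 + 2 × 2111.00/3 ≈ 1407; y = 424.25 + 2 × 1055.50/3 ≈ 1128.

(1407, 1128)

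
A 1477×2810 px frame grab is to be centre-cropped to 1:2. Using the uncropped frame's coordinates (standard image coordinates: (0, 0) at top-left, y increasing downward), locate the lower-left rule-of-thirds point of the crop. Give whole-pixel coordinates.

1477/2810 > 1/2, so the 1:2 crop keeps the full height 2810 and trims width to 2810 × 1/2 = 1405.00 px.
Left offset = (1477 − 1405.00)/2 = 36.00 px; top offset = 0.
Lower-left is one-third across and two-thirds down within the crop:
x = 36.00 + 1 × 1405.00/3 ≈ 504; y = 0.00 + 2 × 2810.00/3 ≈ 1873.

(504, 1873)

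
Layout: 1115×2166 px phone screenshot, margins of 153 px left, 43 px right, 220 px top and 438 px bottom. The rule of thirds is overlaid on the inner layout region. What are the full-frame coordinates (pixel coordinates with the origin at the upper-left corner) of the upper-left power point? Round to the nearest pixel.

x = 459 px, y = 723 px

Content width = 1115 − 153 − 43 = 919 px; content height = 2166 − 220 − 438 = 1508 px.
Upper-left is one-third across and one-third down within the inner layout region.
x = 153 + 1 × 919/3 = 153 + 306.33 ≈ 459
y = 220 + 1 × 1508/3 = 220 + 502.67 ≈ 723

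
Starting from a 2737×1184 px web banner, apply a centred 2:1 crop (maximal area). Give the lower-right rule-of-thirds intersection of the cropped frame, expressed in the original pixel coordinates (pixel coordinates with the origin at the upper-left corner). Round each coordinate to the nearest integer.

(1763, 789)

2737/1184 > 2/1, so the 2:1 crop keeps the full height 1184 and trims width to 1184 × 2/1 = 2368.00 px.
Left offset = (2737 − 2368.00)/2 = 184.50 px; top offset = 0.
Lower-right is two-thirds across and two-thirds down within the crop:
x = 184.50 + 2 × 2368.00/3 ≈ 1763; y = 0.00 + 2 × 1184.00/3 ≈ 789.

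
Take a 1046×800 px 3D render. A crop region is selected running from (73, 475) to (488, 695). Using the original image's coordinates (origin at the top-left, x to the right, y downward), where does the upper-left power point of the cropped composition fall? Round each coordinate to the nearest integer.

Crop width = 488 − 73 = 415 px; one third is 138.33 px.
Crop height = 695 − 475 = 220 px; one third is 73.33 px.
The upper-left point is one-third across and one-third down within the crop:
x = 73 + 1 × 138.33 ≈ 211; y = 475 + 1 × 73.33 ≈ 548.

(211, 548)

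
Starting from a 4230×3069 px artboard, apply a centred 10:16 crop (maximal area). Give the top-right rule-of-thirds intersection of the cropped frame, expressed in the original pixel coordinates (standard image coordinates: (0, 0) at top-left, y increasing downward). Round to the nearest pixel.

(2435, 1023)

4230/3069 > 10/16, so the 10:16 crop keeps the full height 3069 and trims width to 3069 × 10/16 = 1918.12 px.
Left offset = (4230 − 1918.12)/2 = 1155.94 px; top offset = 0.
Top-right is two-thirds across and one-third down within the crop:
x = 1155.94 + 2 × 1918.12/3 ≈ 2435; y = 0.00 + 1 × 3069.00/3 ≈ 1023.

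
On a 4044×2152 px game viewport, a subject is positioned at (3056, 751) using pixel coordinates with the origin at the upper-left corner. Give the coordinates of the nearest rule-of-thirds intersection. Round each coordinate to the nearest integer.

Third lines: x ∈ {1348, 2696}, y ∈ {717, 1435}.
3056 is closer to x = 2696; 751 is closer to y = 717.
So the nearest intersection is the upper-right power point.

x = 2696 px, y = 717 px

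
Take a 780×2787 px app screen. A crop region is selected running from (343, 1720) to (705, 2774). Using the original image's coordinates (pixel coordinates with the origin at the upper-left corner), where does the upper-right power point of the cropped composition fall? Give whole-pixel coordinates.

x = 584 px, y = 2071 px

Crop width = 705 − 343 = 362 px; one third is 120.67 px.
Crop height = 2774 − 1720 = 1054 px; one third is 351.33 px.
The upper-right point is two-thirds across and one-third down within the crop:
x = 343 + 2 × 120.67 ≈ 584; y = 1720 + 1 × 351.33 ≈ 2071.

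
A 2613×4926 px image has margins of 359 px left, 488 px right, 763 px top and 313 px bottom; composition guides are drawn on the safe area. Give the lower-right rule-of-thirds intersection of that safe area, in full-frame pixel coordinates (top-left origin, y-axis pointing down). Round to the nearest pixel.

(1536, 3330)

Content width = 2613 − 359 − 488 = 1766 px; content height = 4926 − 763 − 313 = 3850 px.
Lower-right is two-thirds across and two-thirds down within the safe area.
x = 359 + 2 × 1766/3 = 359 + 1177.33 ≈ 1536
y = 763 + 2 × 3850/3 = 763 + 2566.67 ≈ 3330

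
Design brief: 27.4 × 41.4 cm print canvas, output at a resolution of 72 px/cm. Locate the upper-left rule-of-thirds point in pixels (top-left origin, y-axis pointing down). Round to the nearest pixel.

In pixels the canvas is 27.4 × 72 = 1972.8 wide and 41.4 × 72 = 2980.8 tall.
The upper-left point is one-third across and one-third down:
x = 1 × 1972.8/3 ≈ 658; y = 1 × 2980.8/3 ≈ 994.

x = 658 px, y = 994 px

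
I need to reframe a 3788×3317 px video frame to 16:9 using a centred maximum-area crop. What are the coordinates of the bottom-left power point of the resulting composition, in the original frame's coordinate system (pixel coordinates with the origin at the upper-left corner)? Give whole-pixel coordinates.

(1263, 2014)

3788/3317 < 16/9, so the 16:9 crop keeps the full width 3788 and trims height to 3788 × 9/16 = 2130.75 px.
Top offset = (3317 − 2130.75)/2 = 593.12 px; left offset = 0.
Bottom-left is one-third across and two-thirds down within the crop:
x = 0.00 + 1 × 3788.00/3 ≈ 1263; y = 593.12 + 2 × 2130.75/3 ≈ 2014.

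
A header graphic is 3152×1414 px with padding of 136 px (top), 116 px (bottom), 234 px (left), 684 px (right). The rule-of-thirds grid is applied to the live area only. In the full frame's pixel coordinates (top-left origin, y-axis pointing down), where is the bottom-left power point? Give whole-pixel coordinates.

Content width = 3152 − 234 − 684 = 2234 px; content height = 1414 − 136 − 116 = 1162 px.
Bottom-left is one-third across and two-thirds down within the live area.
x = 234 + 1 × 2234/3 = 234 + 744.67 ≈ 979
y = 136 + 2 × 1162/3 = 136 + 774.67 ≈ 911

(979, 911)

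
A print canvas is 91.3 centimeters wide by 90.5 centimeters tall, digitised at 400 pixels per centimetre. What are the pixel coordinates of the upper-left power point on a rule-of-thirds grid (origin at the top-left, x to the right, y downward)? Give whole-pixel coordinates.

(12173, 12067)

In pixels the canvas is 91.3 × 400 = 36520 wide and 90.5 × 400 = 36200 tall.
The upper-left point is one-third across and one-third down:
x = 1 × 36520/3 ≈ 12173; y = 1 × 36200/3 ≈ 12067.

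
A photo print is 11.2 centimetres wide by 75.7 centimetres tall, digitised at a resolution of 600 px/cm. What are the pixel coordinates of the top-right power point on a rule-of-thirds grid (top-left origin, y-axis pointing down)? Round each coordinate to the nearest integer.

In pixels the canvas is 11.2 × 600 = 6720 wide and 75.7 × 600 = 45420 tall.
The top-right point is two-thirds across and one-third down:
x = 2 × 6720/3 ≈ 4480; y = 1 × 45420/3 ≈ 15140.

x = 4480 px, y = 15140 px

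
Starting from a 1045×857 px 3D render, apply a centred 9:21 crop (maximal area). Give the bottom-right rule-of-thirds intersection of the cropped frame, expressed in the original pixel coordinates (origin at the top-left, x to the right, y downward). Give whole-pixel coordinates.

x = 584 px, y = 571 px

1045/857 > 9/21, so the 9:21 crop keeps the full height 857 and trims width to 857 × 9/21 = 367.29 px.
Left offset = (1045 − 367.29)/2 = 338.86 px; top offset = 0.
Bottom-right is two-thirds across and two-thirds down within the crop:
x = 338.86 + 2 × 367.29/3 ≈ 584; y = 0.00 + 2 × 857.00/3 ≈ 571.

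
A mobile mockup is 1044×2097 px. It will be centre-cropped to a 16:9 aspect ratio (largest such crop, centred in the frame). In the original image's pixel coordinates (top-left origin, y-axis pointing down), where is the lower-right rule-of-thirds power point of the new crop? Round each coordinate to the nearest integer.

1044/2097 < 16/9, so the 16:9 crop keeps the full width 1044 and trims height to 1044 × 9/16 = 587.25 px.
Top offset = (2097 − 587.25)/2 = 754.88 px; left offset = 0.
Lower-right is two-thirds across and two-thirds down within the crop:
x = 0.00 + 2 × 1044.00/3 ≈ 696; y = 754.88 + 2 × 587.25/3 ≈ 1146.

(696, 1146)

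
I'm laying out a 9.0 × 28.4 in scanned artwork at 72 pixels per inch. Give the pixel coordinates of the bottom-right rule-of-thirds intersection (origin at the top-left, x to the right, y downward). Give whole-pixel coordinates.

x = 432 px, y = 1363 px

In pixels the canvas is 9.0 × 72 = 648 wide and 28.4 × 72 = 2044.8 tall.
The bottom-right point is two-thirds across and two-thirds down:
x = 2 × 648/3 ≈ 432; y = 2 × 2044.8/3 ≈ 1363.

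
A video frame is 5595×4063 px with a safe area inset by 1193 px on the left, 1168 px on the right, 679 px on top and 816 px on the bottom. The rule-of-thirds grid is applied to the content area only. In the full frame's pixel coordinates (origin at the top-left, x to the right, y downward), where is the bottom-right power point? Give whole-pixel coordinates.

Content width = 5595 − 1193 − 1168 = 3234 px; content height = 4063 − 679 − 816 = 2568 px.
Bottom-right is two-thirds across and two-thirds down within the content area.
x = 1193 + 2 × 3234/3 = 1193 + 2156.00 ≈ 3349
y = 679 + 2 × 2568/3 = 679 + 1712.00 ≈ 2391

(3349, 2391)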